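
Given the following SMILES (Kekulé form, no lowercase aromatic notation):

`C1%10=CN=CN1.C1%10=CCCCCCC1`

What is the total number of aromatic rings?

The SMILES encodes a five-membered ring with nitrogens at positions 1 and 3 (one bearing H, one in a C=N bond) and two double bonds; an eight-membered carbon ring with one C=C double bond.
The 5-membered ring with two nitrogens (one N–H, one =N–) is planar and fully conjugated; 2 ring double bonds (4 π electrons) plus a heteroatom lone pair (2) give 6 π electrons. That satisfies 4n+2 with n=1, so it is aromatic (imidazole).
The 8-membered ring has six sp³ carbons, so it is not fully conjugated — not aromatic (cyclooctene).
1 of the 2 rings is aromatic. Total: 1.

1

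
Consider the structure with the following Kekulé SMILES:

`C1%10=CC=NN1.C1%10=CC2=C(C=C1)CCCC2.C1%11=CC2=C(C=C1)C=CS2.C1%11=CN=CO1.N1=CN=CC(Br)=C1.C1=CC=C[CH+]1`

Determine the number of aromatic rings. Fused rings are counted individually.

The SMILES encodes a five-membered ring with two adjacent nitrogens (one bearing H, one in a double bond) and two double bonds; a six-membered carbon ring with three alternating C=C double bonds, fused to a saturated six-membered carbon ring; a six-membered carbon ring with three alternating C=C double bonds, fused to a five-membered ring containing one sulfur and two C=C double bonds; a five-membered ring with an oxygen at position 1 and a nitrogen at position 3 (in a C=N bond), with two double bonds; a six-membered ring with nitrogens at positions 1 and 3 and three alternating double bonds; a five-membered all-carbon ring bearing a positive charge on one carbon, with two C=C double bonds.
The 5-membered ring with two adjacent nitrogens (one N–H, one =N–) is fully conjugated (every ring atom contributes a p orbital); 2 ring double bonds (4 π electrons) plus a heteroatom lone pair (2) give 6 π electrons. Since 6 = 4n+2 (n=1), it is aromatic (pyrazole).
The 6-membered ring is fully conjugated (every ring atom contributes a p orbital); 3 ring double bonds give 6 π electrons. 6 = 4(1)+2, so it is aromatic (benzene ring).
The second 6-membered ring has four sp³ carbons, so it is not fully conjugated — not aromatic (cyclohexane ring).
The fused 6/5-membered bicyclic (with one sulfur) is a single π system with 9 sp² atoms and 10 π electrons from ring double bonds plus a heteroatom lone pair. 10 = 4(2)+2, so the system is aromatic and both rings count as aromatic (benzothiophene).
The 5-membered ring with one oxygen and one =N– has a continuous p-orbital overlap around the ring; 2 ring double bonds (4 π electrons) plus a heteroatom lone pair (2) give 6 π electrons. That satisfies 4n+2 with n=1, so it is aromatic (oxazole).
The 6-membered ring with two nitrogens (1,3) has a continuous p-orbital overlap around the ring; 3 ring double bonds give 6 π electrons. That satisfies 4n+2 with n=1, so it is aromatic (pyrimidine).
The 5-membered ring has only sp² ring atoms; a planar conformation would have a fully conjugated π system of 4 electrons. But 4 = 4(1), which is 4n not 4n+2, so it is not aromatic (cyclopentadienyl cation).
6 of the 8 rings are aromatic. Total: 6.

6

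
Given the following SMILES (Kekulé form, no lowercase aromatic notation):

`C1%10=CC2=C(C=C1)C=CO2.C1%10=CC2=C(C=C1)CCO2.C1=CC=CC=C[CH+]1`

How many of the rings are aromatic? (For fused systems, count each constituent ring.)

The SMILES encodes a six-membered carbon ring with three alternating C=C double bonds, fused to a five-membered ring containing one oxygen and two C=C double bonds; a six-membered carbon ring with three alternating C=C double bonds, fused to a five-membered ring containing one oxygen and two sp³ carbons; a seven-membered all-carbon ring bearing a positive charge on one carbon, with three C=C double bonds.
The fused 6/5-membered bicyclic (with one oxygen) is a single π system with 9 sp² atoms and 10 π electrons from ring double bonds plus a heteroatom lone pair. 10 = 4(2)+2, so the system is aromatic and both rings count as aromatic (benzofuran).
The 6-membered ring is planar and fully conjugated; 3 ring double bonds give 6 π electrons. Since 6 = 4n+2 (n=1), it is aromatic (benzene ring).
The 5-membered ring with one oxygen has two sp³ carbons, so it is not fully conjugated — not aromatic (oxolane ring).
The 7-membered ring has a continuous p-orbital overlap around the ring; 3 ring double bonds (6 π electrons) plus the carbocation's empty p orbital (0, but keeps the ring conjugated) give 6 π electrons. Since 6 = 4n+2 (n=1), it is aromatic (tropylium cation).
4 of the 5 rings are aromatic. Total: 4.

4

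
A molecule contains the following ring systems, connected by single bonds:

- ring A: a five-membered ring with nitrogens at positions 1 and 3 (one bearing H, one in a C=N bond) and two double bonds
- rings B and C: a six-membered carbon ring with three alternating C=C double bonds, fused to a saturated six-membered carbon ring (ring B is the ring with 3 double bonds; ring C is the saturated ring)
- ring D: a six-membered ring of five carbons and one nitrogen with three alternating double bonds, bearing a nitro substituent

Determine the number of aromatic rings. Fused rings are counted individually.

Ring A is planar and fully conjugated; 2 ring double bonds (4 π electrons) plus a heteroatom lone pair (2) give 6 π electrons. That satisfies 4n+2 with n=1, so ring A is aromatic (imidazole).
Ring B is fully conjugated (every ring atom contributes a p orbital); 3 ring double bonds give 6 π electrons. 6 = 4(1)+2, so ring B is aromatic (benzene ring).
Ring C has four sp³ carbons, so it is not fully conjugated — not aromatic (cyclohexane ring).
Ring D is fully conjugated (every ring atom contributes a p orbital); 3 ring double bonds give 6 π electrons. Since 6 = 4n+2 (n=1), ring D is aromatic (pyridine).
Aromatic: A, B, D. Total: 3.

3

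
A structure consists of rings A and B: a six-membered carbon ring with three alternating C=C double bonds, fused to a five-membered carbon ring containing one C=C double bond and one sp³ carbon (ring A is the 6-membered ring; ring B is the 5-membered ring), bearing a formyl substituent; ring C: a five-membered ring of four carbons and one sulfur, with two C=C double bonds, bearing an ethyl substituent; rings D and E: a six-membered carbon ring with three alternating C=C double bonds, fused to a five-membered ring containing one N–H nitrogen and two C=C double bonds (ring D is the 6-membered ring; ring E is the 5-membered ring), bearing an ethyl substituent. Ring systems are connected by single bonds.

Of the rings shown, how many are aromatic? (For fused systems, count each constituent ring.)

4

Ring A has a continuous p-orbital overlap around the ring; 3 ring double bonds give 6 π electrons. 6 = 4(1)+2, so ring A is aromatic (benzene ring).
Ring B has one sp³ carbon, so it is not fully conjugated — not aromatic (cyclopentene ring).
Ring C is planar and fully conjugated; 2 ring double bonds (4 π electrons) plus a heteroatom lone pair (2) give 6 π electrons. Since 6 = 4n+2 (n=1), ring C is aromatic (thiophene).
Rings D and E form a fused bicyclic system (with one N–H) with 9 sp² atoms and 10 π electrons from ring double bonds plus a heteroatom lone pair. 10 = 4(2)+2, so the system is aromatic and both rings count as aromatic (indole).
Aromatic: A, C, D, E. Total: 4.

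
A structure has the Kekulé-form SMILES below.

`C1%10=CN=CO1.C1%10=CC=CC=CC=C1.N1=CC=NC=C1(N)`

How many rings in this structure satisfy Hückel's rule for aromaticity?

The SMILES encodes a five-membered ring with an oxygen at position 1 and a nitrogen at position 3 (in a C=N bond), with two double bonds; an eight-membered carbon ring with four alternating C=C double bonds; a six-membered ring with nitrogens at positions 1 and 4 and three alternating double bonds.
The 5-membered ring with one oxygen and one =N– has a continuous p-orbital overlap around the ring; 2 ring double bonds (4 π electrons) plus a heteroatom lone pair (2) give 6 π electrons. That satisfies 4n+2 with n=1, so it is aromatic (oxazole).
The 8-membered ring has only sp² ring atoms; a planar conformation would have a fully conjugated π system of 8 electrons. But 8 = 4(2), which is 4n not 4n+2, so it is not aromatic (cyclooctatetraene) — cyclooctatetraene distorts into a non-planar tub to avoid antiaromaticity.
The 6-membered ring with two nitrogens (1,4) is fully conjugated (every ring atom contributes a p orbital); 3 ring double bonds give 6 π electrons. That satisfies 4n+2 with n=1, so it is aromatic (pyrazine).
2 of the 3 rings are aromatic. Total: 2.

2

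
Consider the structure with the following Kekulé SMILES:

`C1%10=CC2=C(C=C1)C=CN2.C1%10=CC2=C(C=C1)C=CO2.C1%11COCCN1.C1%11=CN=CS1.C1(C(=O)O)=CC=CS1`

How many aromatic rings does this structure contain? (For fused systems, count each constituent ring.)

The SMILES encodes a six-membered carbon ring with three alternating C=C double bonds, fused to a five-membered ring containing one N–H nitrogen and two C=C double bonds; a six-membered carbon ring with three alternating C=C double bonds, fused to a five-membered ring containing one oxygen and two C=C double bonds; a six-membered saturated ring with an oxygen and an N–H nitrogen at positions 1 and 4; a five-membered ring with a sulfur at position 1 and a nitrogen at position 3 (in a C=N bond), with two double bonds; a five-membered ring of four carbons and one sulfur, with two C=C double bonds.
The fused 6/5-membered bicyclic (with one N–H) is a single π system with 9 sp² atoms and 10 π electrons from ring double bonds plus a heteroatom lone pair. 10 = 4(2)+2, so the system is aromatic and both rings count as aromatic (indole).
The fused 6/5-membered bicyclic (with one oxygen) is a single π system with 9 sp² atoms and 10 π electrons from ring double bonds plus a heteroatom lone pair. 10 = 4(2)+2, so the system is aromatic and both rings count as aromatic (benzofuran).
The 6-membered ring with one oxygen and one N–H (1,4) has only sp³ atoms, so it is not fully conjugated — not aromatic (morpholine).
The 5-membered ring with one sulfur and one =N– is planar and fully conjugated; 2 ring double bonds (4 π electrons) plus a heteroatom lone pair (2) give 6 π electrons. That satisfies 4n+2 with n=1, so it is aromatic (thiazole).
The 5-membered ring with one sulfur is planar and fully conjugated; 2 ring double bonds (4 π electrons) plus a heteroatom lone pair (2) give 6 π electrons. Since 6 = 4n+2 (n=1), it is aromatic (thiophene).
6 of the 7 rings are aromatic. Total: 6.

6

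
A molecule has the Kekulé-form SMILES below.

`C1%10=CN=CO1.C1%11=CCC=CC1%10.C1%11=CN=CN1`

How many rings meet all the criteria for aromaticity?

The SMILES encodes a five-membered ring with an oxygen at position 1 and a nitrogen at position 3 (in a C=N bond), with two double bonds; a six-membered carbon ring with two isolated C=C double bonds and two sp³ carbons; a five-membered ring with nitrogens at positions 1 and 3 (one bearing H, one in a C=N bond) and two double bonds.
The 5-membered ring with one oxygen and one =N– is planar and fully conjugated; 2 ring double bonds (4 π electrons) plus a heteroatom lone pair (2) give 6 π electrons. 6 = 4(1)+2, so it is aromatic (oxazole).
The 6-membered ring has two sp³ carbons, so it is not fully conjugated — not aromatic (1,4-cyclohexadiene).
The 5-membered ring with two nitrogens (one N–H, one =N–) is planar and fully conjugated; 2 ring double bonds (4 π electrons) plus a heteroatom lone pair (2) give 6 π electrons. Since 6 = 4n+2 (n=1), it is aromatic (imidazole).
2 of the 3 rings are aromatic. Total: 2.

2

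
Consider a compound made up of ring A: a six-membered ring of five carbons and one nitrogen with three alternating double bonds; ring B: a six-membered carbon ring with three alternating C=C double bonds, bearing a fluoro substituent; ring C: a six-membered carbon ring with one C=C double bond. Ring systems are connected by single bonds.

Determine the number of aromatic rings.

2

Ring A has a continuous p-orbital overlap around the ring; 3 ring double bonds give 6 π electrons. 6 = 4(1)+2, so ring A is aromatic (pyridine).
Ring B is fully conjugated (every ring atom contributes a p orbital); 3 ring double bonds give 6 π electrons. 6 = 4(1)+2, so ring B is aromatic (benzene).
Ring C has four sp³ carbons, so it is not fully conjugated — not aromatic (cyclohexene).
Aromatic: A, B. Total: 2.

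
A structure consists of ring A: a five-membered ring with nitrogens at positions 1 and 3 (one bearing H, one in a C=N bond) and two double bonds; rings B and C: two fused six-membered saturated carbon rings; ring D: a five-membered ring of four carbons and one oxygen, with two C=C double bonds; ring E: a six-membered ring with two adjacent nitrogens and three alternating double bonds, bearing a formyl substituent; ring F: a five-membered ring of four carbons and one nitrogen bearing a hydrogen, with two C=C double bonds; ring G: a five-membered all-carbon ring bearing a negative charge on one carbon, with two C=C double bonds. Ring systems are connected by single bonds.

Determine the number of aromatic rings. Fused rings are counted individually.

5

Ring A is fully conjugated (every ring atom contributes a p orbital); 2 ring double bonds (4 π electrons) plus a heteroatom lone pair (2) give 6 π electrons. 6 = 4(1)+2, so ring A is aromatic (imidazole).
Ring B has only sp³ atoms, so it is not fully conjugated — not aromatic (cyclohexane ring).
Ring C has only sp³ atoms, so it is not fully conjugated — not aromatic (cyclohexane ring).
Ring D is planar and fully conjugated; 2 ring double bonds (4 π electrons) plus a heteroatom lone pair (2) give 6 π electrons. 6 = 4(1)+2, so ring D is aromatic (furan).
Ring E is planar and fully conjugated; 3 ring double bonds give 6 π electrons. 6 = 4(1)+2, so ring E is aromatic (pyridazine).
Ring F is planar and fully conjugated; 2 ring double bonds (4 π electrons) plus a heteroatom lone pair (2) give 6 π electrons. 6 = 4(1)+2, so ring F is aromatic (pyrrole).
Ring G is planar and fully conjugated; 2 ring double bonds (4 π electrons) plus the carbanion lone pair (2) give 6 π electrons. Since 6 = 4n+2 (n=1), ring G is aromatic (cyclopentadienyl anion).
Aromatic: A, D, E, F, G. Total: 5.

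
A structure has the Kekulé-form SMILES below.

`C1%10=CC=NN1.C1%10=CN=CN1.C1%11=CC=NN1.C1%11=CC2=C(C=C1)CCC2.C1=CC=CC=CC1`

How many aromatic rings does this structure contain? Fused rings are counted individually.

The SMILES encodes a five-membered ring with two adjacent nitrogens (one bearing H, one in a double bond) and two double bonds; a five-membered ring with nitrogens at positions 1 and 3 (one bearing H, one in a C=N bond) and two double bonds; a five-membered ring with two adjacent nitrogens (one bearing H, one in a double bond) and two double bonds; a six-membered carbon ring with three alternating C=C double bonds, fused to a saturated five-membered carbon ring; a seven-membered carbon ring with three C=C double bonds and one sp³ carbon.
The 5-membered ring with two adjacent nitrogens (one N–H, one =N–) is fully conjugated (every ring atom contributes a p orbital); 2 ring double bonds (4 π electrons) plus a heteroatom lone pair (2) give 6 π electrons. Since 6 = 4n+2 (n=1), it is aromatic (pyrazole).
The 5-membered ring with two nitrogens (one N–H, one =N–) is fully conjugated (every ring atom contributes a p orbital); 2 ring double bonds (4 π electrons) plus a heteroatom lone pair (2) give 6 π electrons. 6 = 4(1)+2, so it is aromatic (imidazole).
The second 5-membered ring with two adjacent nitrogens (one N–H, one =N–) is fully conjugated (every ring atom contributes a p orbital); 2 ring double bonds (4 π electrons) plus a heteroatom lone pair (2) give 6 π electrons. That satisfies 4n+2 with n=1, so it is aromatic (pyrazole).
The 6-membered ring has a continuous p-orbital overlap around the ring; 3 ring double bonds give 6 π electrons. Since 6 = 4n+2 (n=1), it is aromatic (benzene ring).
The 5-membered ring has three sp³ carbons, so it is not fully conjugated — not aromatic (cyclopentane ring).
The 7-membered ring has one sp³ carbon, so it is not fully conjugated — not aromatic (cycloheptatriene).
4 of the 6 rings are aromatic. Total: 4.

4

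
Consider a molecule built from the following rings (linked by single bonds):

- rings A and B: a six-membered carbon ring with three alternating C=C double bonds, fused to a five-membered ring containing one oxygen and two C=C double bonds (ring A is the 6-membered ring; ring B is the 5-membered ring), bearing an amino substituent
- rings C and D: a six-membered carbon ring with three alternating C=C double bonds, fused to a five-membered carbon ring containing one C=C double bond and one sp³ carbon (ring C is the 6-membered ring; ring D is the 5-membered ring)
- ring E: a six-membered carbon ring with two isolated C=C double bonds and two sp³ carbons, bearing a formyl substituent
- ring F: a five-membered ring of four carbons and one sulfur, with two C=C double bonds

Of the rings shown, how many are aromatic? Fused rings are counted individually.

4

Rings A and B form a fused bicyclic system (with one oxygen) with 9 sp² atoms and 10 π electrons from ring double bonds plus a heteroatom lone pair. 10 = 4(2)+2, so the system is aromatic and both rings count as aromatic (benzofuran).
Ring C is fully conjugated (every ring atom contributes a p orbital); 3 ring double bonds give 6 π electrons. Since 6 = 4n+2 (n=1), ring C is aromatic (benzene ring).
Ring D has one sp³ carbon, so it is not fully conjugated — not aromatic (cyclopentene ring).
Ring E has two sp³ carbons, so it is not fully conjugated — not aromatic (1,4-cyclohexadiene).
Ring F is planar and fully conjugated; 2 ring double bonds (4 π electrons) plus a heteroatom lone pair (2) give 6 π electrons. Since 6 = 4n+2 (n=1), ring F is aromatic (thiophene).
Aromatic: A, B, C, F. Total: 4.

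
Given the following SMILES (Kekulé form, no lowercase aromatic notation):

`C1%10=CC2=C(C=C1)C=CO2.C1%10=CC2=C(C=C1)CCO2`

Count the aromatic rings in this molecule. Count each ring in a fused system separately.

3

The SMILES encodes a six-membered carbon ring with three alternating C=C double bonds, fused to a five-membered ring containing one oxygen and two C=C double bonds; a six-membered carbon ring with three alternating C=C double bonds, fused to a five-membered ring containing one oxygen and two sp³ carbons.
The fused 6/5-membered bicyclic (with one oxygen) is a single π system with 9 sp² atoms and 10 π electrons from ring double bonds plus a heteroatom lone pair. 10 = 4(2)+2, so the system is aromatic and both rings count as aromatic (benzofuran).
The 6-membered ring has a continuous p-orbital overlap around the ring; 3 ring double bonds give 6 π electrons. That satisfies 4n+2 with n=1, so it is aromatic (benzene ring).
The 5-membered ring with one oxygen has two sp³ carbons, so it is not fully conjugated — not aromatic (oxolane ring).
3 of the 4 rings are aromatic. Total: 3.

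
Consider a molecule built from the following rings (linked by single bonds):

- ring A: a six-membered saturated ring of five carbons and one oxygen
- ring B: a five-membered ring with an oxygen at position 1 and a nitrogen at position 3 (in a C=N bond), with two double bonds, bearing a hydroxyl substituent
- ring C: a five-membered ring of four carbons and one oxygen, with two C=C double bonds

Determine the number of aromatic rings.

2

Ring A has only sp³ atoms, so it is not fully conjugated — not aromatic (tetrahydropyran).
Ring B is fully conjugated (every ring atom contributes a p orbital); 2 ring double bonds (4 π electrons) plus a heteroatom lone pair (2) give 6 π electrons. That satisfies 4n+2 with n=1, so ring B is aromatic (oxazole).
Ring C is fully conjugated (every ring atom contributes a p orbital); 2 ring double bonds (4 π electrons) plus a heteroatom lone pair (2) give 6 π electrons. Since 6 = 4n+2 (n=1), ring C is aromatic (furan).
Aromatic: B, C. Total: 2.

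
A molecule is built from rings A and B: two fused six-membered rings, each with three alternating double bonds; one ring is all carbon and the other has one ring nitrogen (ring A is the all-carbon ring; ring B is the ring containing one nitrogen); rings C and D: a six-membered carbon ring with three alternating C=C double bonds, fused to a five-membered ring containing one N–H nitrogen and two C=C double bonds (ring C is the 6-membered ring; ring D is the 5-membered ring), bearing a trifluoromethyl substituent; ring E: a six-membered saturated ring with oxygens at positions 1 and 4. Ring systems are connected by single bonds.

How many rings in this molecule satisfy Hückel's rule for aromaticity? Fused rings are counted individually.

Rings A and B form a fused bicyclic system (with one nitrogen) with 10 sp² atoms and 10 π electrons from ring double bonds. 10 = 4(2)+2, so the system is aromatic and both rings count as aromatic (quinoline).
Rings C and D form a fused bicyclic system (with one N–H) with 9 sp² atoms and 10 π electrons from ring double bonds plus a heteroatom lone pair. 10 = 4(2)+2, so the system is aromatic and both rings count as aromatic (indole).
Ring E has only sp³ atoms, so it is not fully conjugated — not aromatic (1,4-dioxane).
Aromatic: A, B, C, D. Total: 4.

4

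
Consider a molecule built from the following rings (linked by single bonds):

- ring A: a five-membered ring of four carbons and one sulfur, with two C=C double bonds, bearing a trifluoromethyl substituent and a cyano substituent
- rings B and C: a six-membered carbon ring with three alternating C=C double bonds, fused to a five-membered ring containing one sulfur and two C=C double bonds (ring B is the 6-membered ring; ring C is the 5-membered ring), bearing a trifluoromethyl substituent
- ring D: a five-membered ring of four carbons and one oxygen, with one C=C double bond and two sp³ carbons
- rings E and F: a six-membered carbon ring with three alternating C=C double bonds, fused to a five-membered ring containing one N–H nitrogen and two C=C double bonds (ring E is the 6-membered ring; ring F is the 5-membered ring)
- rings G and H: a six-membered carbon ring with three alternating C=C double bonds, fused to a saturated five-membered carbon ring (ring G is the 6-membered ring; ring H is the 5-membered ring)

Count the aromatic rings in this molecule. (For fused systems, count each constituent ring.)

Ring A is planar and fully conjugated; 2 ring double bonds (4 π electrons) plus a heteroatom lone pair (2) give 6 π electrons. Since 6 = 4n+2 (n=1), ring A is aromatic (thiophene).
Rings B and C form a fused bicyclic system (with one sulfur) with 9 sp² atoms and 10 π electrons from ring double bonds plus a heteroatom lone pair. 10 = 4(2)+2, so the system is aromatic and both rings count as aromatic (benzothiophene).
Ring D has two sp³ carbons, so it is not fully conjugated — not aromatic (2,3-dihydrofuran).
Rings E and F form a fused bicyclic system (with one N–H) with 9 sp² atoms and 10 π electrons from ring double bonds plus a heteroatom lone pair. 10 = 4(2)+2, so the system is aromatic and both rings count as aromatic (indole).
Ring G is planar and fully conjugated; 3 ring double bonds give 6 π electrons. That satisfies 4n+2 with n=1, so ring G is aromatic (benzene ring).
Ring H has three sp³ carbons, so it is not fully conjugated — not aromatic (cyclopentane ring).
Aromatic: A, B, C, E, F, G. Total: 6.

6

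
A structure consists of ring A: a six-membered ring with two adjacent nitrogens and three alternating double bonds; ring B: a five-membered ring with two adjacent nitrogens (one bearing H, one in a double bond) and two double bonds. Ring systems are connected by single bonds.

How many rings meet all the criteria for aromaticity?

Ring A has a continuous p-orbital overlap around the ring; 3 ring double bonds give 6 π electrons. Since 6 = 4n+2 (n=1), ring A is aromatic (pyridazine).
Ring B has a continuous p-orbital overlap around the ring; 2 ring double bonds (4 π electrons) plus a heteroatom lone pair (2) give 6 π electrons. 6 = 4(1)+2, so ring B is aromatic (pyrazole).
Aromatic: A, B. Total: 2.

2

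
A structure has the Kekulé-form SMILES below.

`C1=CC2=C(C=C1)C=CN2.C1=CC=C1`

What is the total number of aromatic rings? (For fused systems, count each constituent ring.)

2

The SMILES encodes a six-membered carbon ring with three alternating C=C double bonds, fused to a five-membered ring containing one N–H nitrogen and two C=C double bonds; a four-membered carbon ring with two alternating C=C double bonds.
The fused 6/5-membered bicyclic (with one N–H) is a single π system with 9 sp² atoms and 10 π electrons from ring double bonds plus a heteroatom lone pair. 10 = 4(2)+2, so the system is aromatic and both rings count as aromatic (indole).
The 4-membered ring has only sp² ring atoms; a planar conformation would have a fully conjugated π system of 4 electrons. But 4 = 4(1), which is 4n not 4n+2, so it is not aromatic (cyclobutadiene) — cyclobutadiene is antiaromatic and distorts to a rectangle.
2 of the 3 rings are aromatic. Total: 2.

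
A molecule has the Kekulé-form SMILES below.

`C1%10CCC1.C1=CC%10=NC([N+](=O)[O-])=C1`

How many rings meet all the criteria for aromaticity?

The SMILES encodes a four-membered saturated carbon ring; a six-membered ring of five carbons and one nitrogen with three alternating double bonds.
The 4-membered ring has only sp³ atoms, so it is not fully conjugated — not aromatic (cyclobutane).
The 6-membered ring with one nitrogen is fully conjugated (every ring atom contributes a p orbital); 3 ring double bonds give 6 π electrons. 6 = 4(1)+2, so it is aromatic (pyridine).
1 of the 2 rings is aromatic. Total: 1.

1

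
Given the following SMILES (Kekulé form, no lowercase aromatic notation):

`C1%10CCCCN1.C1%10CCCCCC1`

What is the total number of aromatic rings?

0

The SMILES encodes a six-membered saturated ring of five carbons and one N–H nitrogen; a seven-membered saturated carbon ring.
The 6-membered ring with one N–H has only sp³ atoms, so it is not fully conjugated — not aromatic (piperidine).
The 7-membered ring has only sp³ atoms, so it is not fully conjugated — not aromatic (cycloheptane).
None of the rings are aromatic. Total: 0.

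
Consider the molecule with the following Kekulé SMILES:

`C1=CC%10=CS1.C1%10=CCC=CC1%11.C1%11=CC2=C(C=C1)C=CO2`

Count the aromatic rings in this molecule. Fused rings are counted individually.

3

The SMILES encodes a five-membered ring of four carbons and one sulfur, with two C=C double bonds; a six-membered carbon ring with two isolated C=C double bonds and two sp³ carbons; a six-membered carbon ring with three alternating C=C double bonds, fused to a five-membered ring containing one oxygen and two C=C double bonds.
The 5-membered ring with one sulfur has a continuous p-orbital overlap around the ring; 2 ring double bonds (4 π electrons) plus a heteroatom lone pair (2) give 6 π electrons. Since 6 = 4n+2 (n=1), it is aromatic (thiophene).
The 6-membered ring has two sp³ carbons, so it is not fully conjugated — not aromatic (1,4-cyclohexadiene).
The fused 6/5-membered bicyclic (with one oxygen) is a single π system with 9 sp² atoms and 10 π electrons from ring double bonds plus a heteroatom lone pair. 10 = 4(2)+2, so the system is aromatic and both rings count as aromatic (benzofuran).
3 of the 4 rings are aromatic. Total: 3.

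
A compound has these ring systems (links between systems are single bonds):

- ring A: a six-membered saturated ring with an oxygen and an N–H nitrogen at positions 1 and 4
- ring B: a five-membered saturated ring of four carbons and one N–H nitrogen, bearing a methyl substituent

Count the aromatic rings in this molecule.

0

Ring A has only sp³ atoms, so it is not fully conjugated — not aromatic (morpholine).
Ring B has only sp³ atoms, so it is not fully conjugated — not aromatic (pyrrolidine).
No ring is aromatic. Total: 0.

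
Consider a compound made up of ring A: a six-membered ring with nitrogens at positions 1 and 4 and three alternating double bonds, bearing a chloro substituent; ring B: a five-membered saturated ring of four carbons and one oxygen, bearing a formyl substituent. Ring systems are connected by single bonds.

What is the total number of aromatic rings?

Ring A is fully conjugated (every ring atom contributes a p orbital); 3 ring double bonds give 6 π electrons. Since 6 = 4n+2 (n=1), ring A is aromatic (pyrazine).
Ring B has only sp³ atoms, so it is not fully conjugated — not aromatic (tetrahydrofuran).
Aromatic: A. Total: 1.

1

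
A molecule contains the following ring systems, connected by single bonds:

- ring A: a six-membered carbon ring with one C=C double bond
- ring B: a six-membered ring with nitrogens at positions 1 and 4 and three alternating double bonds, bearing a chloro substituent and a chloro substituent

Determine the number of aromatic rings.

1

Ring A has four sp³ carbons, so it is not fully conjugated — not aromatic (cyclohexene).
Ring B has a continuous p-orbital overlap around the ring; 3 ring double bonds give 6 π electrons. That satisfies 4n+2 with n=1, so ring B is aromatic (pyrazine).
Aromatic: B. Total: 1.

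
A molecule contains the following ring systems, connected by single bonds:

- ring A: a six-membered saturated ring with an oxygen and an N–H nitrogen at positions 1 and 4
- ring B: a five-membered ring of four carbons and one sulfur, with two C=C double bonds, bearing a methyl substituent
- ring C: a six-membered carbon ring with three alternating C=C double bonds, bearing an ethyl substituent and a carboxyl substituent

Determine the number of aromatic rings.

2

Ring A has only sp³ atoms, so it is not fully conjugated — not aromatic (morpholine).
Ring B is fully conjugated (every ring atom contributes a p orbital); 2 ring double bonds (4 π electrons) plus a heteroatom lone pair (2) give 6 π electrons. That satisfies 4n+2 with n=1, so ring B is aromatic (thiophene).
Ring C is planar and fully conjugated; 3 ring double bonds give 6 π electrons. 6 = 4(1)+2, so ring C is aromatic (benzene).
Aromatic: B, C. Total: 2.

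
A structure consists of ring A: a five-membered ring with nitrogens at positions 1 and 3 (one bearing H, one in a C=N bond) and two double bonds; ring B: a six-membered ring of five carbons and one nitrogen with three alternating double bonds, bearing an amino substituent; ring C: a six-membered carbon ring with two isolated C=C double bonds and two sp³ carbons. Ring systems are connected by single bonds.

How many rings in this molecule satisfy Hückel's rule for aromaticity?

Ring A has a continuous p-orbital overlap around the ring; 2 ring double bonds (4 π electrons) plus a heteroatom lone pair (2) give 6 π electrons. Since 6 = 4n+2 (n=1), ring A is aromatic (imidazole).
Ring B has a continuous p-orbital overlap around the ring; 3 ring double bonds give 6 π electrons. That satisfies 4n+2 with n=1, so ring B is aromatic (pyridine).
Ring C has two sp³ carbons, so it is not fully conjugated — not aromatic (1,4-cyclohexadiene).
Aromatic: A, B. Total: 2.

2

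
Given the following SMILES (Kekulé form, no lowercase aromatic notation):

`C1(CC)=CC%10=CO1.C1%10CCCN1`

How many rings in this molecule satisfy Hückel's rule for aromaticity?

The SMILES encodes a five-membered ring of four carbons and one oxygen, with two C=C double bonds; a five-membered saturated ring of four carbons and one N–H nitrogen.
The 5-membered ring with one oxygen is planar and fully conjugated; 2 ring double bonds (4 π electrons) plus a heteroatom lone pair (2) give 6 π electrons. Since 6 = 4n+2 (n=1), it is aromatic (furan).
The 5-membered ring with one N–H has only sp³ atoms, so it is not fully conjugated — not aromatic (pyrrolidine).
1 of the 2 rings is aromatic. Total: 1.

1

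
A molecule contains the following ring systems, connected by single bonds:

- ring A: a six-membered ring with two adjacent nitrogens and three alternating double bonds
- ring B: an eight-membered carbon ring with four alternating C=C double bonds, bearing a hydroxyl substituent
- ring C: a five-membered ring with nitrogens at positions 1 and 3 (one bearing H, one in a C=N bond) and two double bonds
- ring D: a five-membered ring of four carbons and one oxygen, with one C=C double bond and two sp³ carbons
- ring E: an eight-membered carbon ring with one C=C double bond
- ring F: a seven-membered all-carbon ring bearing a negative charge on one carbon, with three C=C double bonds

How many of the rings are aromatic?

Ring A is fully conjugated (every ring atom contributes a p orbital); 3 ring double bonds give 6 π electrons. That satisfies 4n+2 with n=1, so ring A is aromatic (pyridazine).
Ring B has only sp² ring atoms; a planar conformation would have a fully conjugated π system of 8 electrons. But 8 = 4(2), which is 4n not 4n+2, so ring B is not aromatic (cyclooctatetraene) — cyclooctatetraene distorts into a non-planar tub to avoid antiaromaticity.
Ring C is planar and fully conjugated; 2 ring double bonds (4 π electrons) plus a heteroatom lone pair (2) give 6 π electrons. That satisfies 4n+2 with n=1, so ring C is aromatic (imidazole).
Ring D has two sp³ carbons, so it is not fully conjugated — not aromatic (2,3-dihydrofuran).
Ring E has six sp³ carbons, so it is not fully conjugated — not aromatic (cyclooctene).
Ring F has only sp² ring atoms; a planar conformation would have a fully conjugated π system of 8 electrons. But 8 = 4(2), which is 4n not 4n+2, so ring F is not aromatic (cycloheptatrienyl anion).
Aromatic: A, C. Total: 2.

2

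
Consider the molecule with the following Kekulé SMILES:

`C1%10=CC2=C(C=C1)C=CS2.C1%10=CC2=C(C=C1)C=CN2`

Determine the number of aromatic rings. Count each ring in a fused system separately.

The SMILES encodes a six-membered carbon ring with three alternating C=C double bonds, fused to a five-membered ring containing one sulfur and two C=C double bonds; a six-membered carbon ring with three alternating C=C double bonds, fused to a five-membered ring containing one N–H nitrogen and two C=C double bonds.
The fused 6/5-membered bicyclic (with one sulfur) is a single π system with 9 sp² atoms and 10 π electrons from ring double bonds plus a heteroatom lone pair. 10 = 4(2)+2, so the system is aromatic and both rings count as aromatic (benzothiophene).
The fused 6/5-membered bicyclic (with one N–H) is a single π system with 9 sp² atoms and 10 π electrons from ring double bonds plus a heteroatom lone pair. 10 = 4(2)+2, so the system is aromatic and both rings count as aromatic (indole).
4 of the 4 rings are aromatic. Total: 4.

4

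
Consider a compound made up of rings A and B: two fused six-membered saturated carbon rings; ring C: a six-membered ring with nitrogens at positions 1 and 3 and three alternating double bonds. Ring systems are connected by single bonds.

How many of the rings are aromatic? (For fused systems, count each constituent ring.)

1

Ring A has only sp³ atoms, so it is not fully conjugated — not aromatic (cyclohexane ring).
Ring B has only sp³ atoms, so it is not fully conjugated — not aromatic (cyclohexane ring).
Ring C has a continuous p-orbital overlap around the ring; 3 ring double bonds give 6 π electrons. That satisfies 4n+2 with n=1, so ring C is aromatic (pyrimidine).
Aromatic: C. Total: 1.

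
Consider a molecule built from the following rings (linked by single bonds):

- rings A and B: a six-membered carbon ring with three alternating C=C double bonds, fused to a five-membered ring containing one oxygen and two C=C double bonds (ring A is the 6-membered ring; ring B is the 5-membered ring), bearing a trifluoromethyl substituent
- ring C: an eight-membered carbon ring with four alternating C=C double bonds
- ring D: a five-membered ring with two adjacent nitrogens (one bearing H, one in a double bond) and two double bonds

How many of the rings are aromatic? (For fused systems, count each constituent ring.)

Rings A and B form a fused bicyclic system (with one oxygen) with 9 sp² atoms and 10 π electrons from ring double bonds plus a heteroatom lone pair. 10 = 4(2)+2, so the system is aromatic and both rings count as aromatic (benzofuran).
Ring C has only sp² ring atoms; a planar conformation would have a fully conjugated π system of 8 electrons. But 8 = 4(2), which is 4n not 4n+2, so ring C is not aromatic (cyclooctatetraene) — cyclooctatetraene distorts into a non-planar tub to avoid antiaromaticity.
Ring D has a continuous p-orbital overlap around the ring; 2 ring double bonds (4 π electrons) plus a heteroatom lone pair (2) give 6 π electrons. That satisfies 4n+2 with n=1, so ring D is aromatic (pyrazole).
Aromatic: A, B, D. Total: 3.

3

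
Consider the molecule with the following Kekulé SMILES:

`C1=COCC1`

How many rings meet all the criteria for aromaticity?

0

The SMILES encodes a five-membered ring of four carbons and one oxygen, with one C=C double bond and two sp³ carbons.
The 5-membered ring with one oxygen has two sp³ carbons, so it is not fully conjugated — not aromatic (2,3-dihydrofuran).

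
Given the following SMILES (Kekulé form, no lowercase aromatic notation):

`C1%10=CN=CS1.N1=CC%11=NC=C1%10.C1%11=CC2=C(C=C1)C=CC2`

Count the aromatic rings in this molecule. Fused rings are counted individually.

3

The SMILES encodes a five-membered ring with a sulfur at position 1 and a nitrogen at position 3 (in a C=N bond), with two double bonds; a six-membered ring with nitrogens at positions 1 and 4 and three alternating double bonds; a six-membered carbon ring with three alternating C=C double bonds, fused to a five-membered carbon ring containing one C=C double bond and one sp³ carbon.
The 5-membered ring with one sulfur and one =N– is fully conjugated (every ring atom contributes a p orbital); 2 ring double bonds (4 π electrons) plus a heteroatom lone pair (2) give 6 π electrons. That satisfies 4n+2 with n=1, so it is aromatic (thiazole).
The 6-membered ring with two nitrogens (1,4) is fully conjugated (every ring atom contributes a p orbital); 3 ring double bonds give 6 π electrons. That satisfies 4n+2 with n=1, so it is aromatic (pyrazine).
The 6-membered ring is fully conjugated (every ring atom contributes a p orbital); 3 ring double bonds give 6 π electrons. That satisfies 4n+2 with n=1, so it is aromatic (benzene ring).
The 5-membered ring has one sp³ carbon, so it is not fully conjugated — not aromatic (cyclopentene ring).
3 of the 4 rings are aromatic. Total: 3.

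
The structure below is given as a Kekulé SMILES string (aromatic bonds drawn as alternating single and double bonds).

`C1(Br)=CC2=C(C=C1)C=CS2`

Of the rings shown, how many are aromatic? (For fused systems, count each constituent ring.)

The SMILES encodes a six-membered carbon ring with three alternating C=C double bonds, fused to a five-membered ring containing one sulfur and two C=C double bonds.
The fused 6/5-membered bicyclic (with one sulfur) is a single π system with 9 sp² atoms and 10 π electrons from ring double bonds plus a heteroatom lone pair. 10 = 4(2)+2, so the system is aromatic and both rings count as aromatic (benzothiophene).
2 of the 2 rings are aromatic. Total: 2.

2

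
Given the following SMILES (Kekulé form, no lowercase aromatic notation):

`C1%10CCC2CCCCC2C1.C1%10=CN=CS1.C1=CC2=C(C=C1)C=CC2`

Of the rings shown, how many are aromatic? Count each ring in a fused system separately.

The SMILES encodes two fused six-membered saturated carbon rings; a five-membered ring with a sulfur at position 1 and a nitrogen at position 3 (in a C=N bond), with two double bonds; a six-membered carbon ring with three alternating C=C double bonds, fused to a five-membered carbon ring containing one C=C double bond and one sp³ carbon.
The 6-membered ring has only sp³ atoms, so it is not fully conjugated — not aromatic (cyclohexane ring).
The second 6-membered ring has only sp³ atoms, so it is not fully conjugated — not aromatic (cyclohexane ring).
The 5-membered ring with one sulfur and one =N– is planar and fully conjugated; 2 ring double bonds (4 π electrons) plus a heteroatom lone pair (2) give 6 π electrons. That satisfies 4n+2 with n=1, so it is aromatic (thiazole).
The third 6-membered ring is planar and fully conjugated; 3 ring double bonds give 6 π electrons. 6 = 4(1)+2, so it is aromatic (benzene ring).
The 5-membered ring has one sp³ carbon, so it is not fully conjugated — not aromatic (cyclopentene ring).
2 of the 5 rings are aromatic. Total: 2.

2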